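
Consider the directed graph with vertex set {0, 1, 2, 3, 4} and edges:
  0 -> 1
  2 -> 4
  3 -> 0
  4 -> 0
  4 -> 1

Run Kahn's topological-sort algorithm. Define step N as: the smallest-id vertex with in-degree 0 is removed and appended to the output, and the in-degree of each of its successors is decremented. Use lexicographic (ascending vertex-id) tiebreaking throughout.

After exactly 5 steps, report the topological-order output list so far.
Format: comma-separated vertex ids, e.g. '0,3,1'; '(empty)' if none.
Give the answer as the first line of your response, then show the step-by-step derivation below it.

2,3,4,0,1

step 1: output 2; order=[2]; indeg=(2,2,0,0,0)
step 2: output 3; order=[2,3]; indeg=(1,2,0,0,0)
step 3: output 4; order=[2,3,4]; indeg=(0,1,0,0,0)
step 4: output 0; order=[2,3,4,0]; indeg=(0,0,0,0,0)
step 5: output 1; order=[2,3,4,0,1]; indeg=(0,0,0,0,0)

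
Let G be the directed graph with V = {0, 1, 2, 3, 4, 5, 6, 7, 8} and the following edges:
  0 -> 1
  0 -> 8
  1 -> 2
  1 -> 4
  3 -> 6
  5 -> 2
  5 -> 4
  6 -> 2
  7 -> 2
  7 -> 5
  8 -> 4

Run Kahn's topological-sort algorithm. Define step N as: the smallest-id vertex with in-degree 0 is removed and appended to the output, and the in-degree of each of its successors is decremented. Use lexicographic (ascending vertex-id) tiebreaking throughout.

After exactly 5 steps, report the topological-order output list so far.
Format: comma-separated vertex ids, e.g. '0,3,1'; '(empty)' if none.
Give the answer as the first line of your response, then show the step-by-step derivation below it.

0,1,3,6,7

step 1: output 0; order=[0]; indeg=(0,0,4,0,3,1,1,0,0)
step 2: output 1; order=[0,1]; indeg=(0,0,3,0,2,1,1,0,0)
step 3: output 3; order=[0,1,3]; indeg=(0,0,3,0,2,1,0,0,0)
step 4: output 6; order=[0,1,3,6]; indeg=(0,0,2,0,2,1,0,0,0)
step 5: output 7; order=[0,1,3,6,7]; indeg=(0,0,1,0,2,0,0,0,0)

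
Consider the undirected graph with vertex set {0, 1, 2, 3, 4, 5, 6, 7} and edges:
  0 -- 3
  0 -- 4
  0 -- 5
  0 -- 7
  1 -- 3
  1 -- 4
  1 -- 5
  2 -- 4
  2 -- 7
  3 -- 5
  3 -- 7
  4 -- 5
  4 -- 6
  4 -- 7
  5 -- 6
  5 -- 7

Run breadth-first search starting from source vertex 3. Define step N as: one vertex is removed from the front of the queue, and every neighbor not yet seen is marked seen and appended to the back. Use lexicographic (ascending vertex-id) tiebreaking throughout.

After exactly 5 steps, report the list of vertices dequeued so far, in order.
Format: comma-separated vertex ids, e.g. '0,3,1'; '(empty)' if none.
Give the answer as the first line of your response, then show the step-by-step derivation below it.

3,0,1,5,7

step 1: dequeue 3; queue=[0,1,5,7]; order=3
step 2: dequeue 0; queue=[1,5,7,4]; order=3,0
step 3: dequeue 1; queue=[5,7,4]; order=3,0,1
step 4: dequeue 5; queue=[7,4,6]; order=3,0,1,5
step 5: dequeue 7; queue=[4,6,2]; order=3,0,1,5,7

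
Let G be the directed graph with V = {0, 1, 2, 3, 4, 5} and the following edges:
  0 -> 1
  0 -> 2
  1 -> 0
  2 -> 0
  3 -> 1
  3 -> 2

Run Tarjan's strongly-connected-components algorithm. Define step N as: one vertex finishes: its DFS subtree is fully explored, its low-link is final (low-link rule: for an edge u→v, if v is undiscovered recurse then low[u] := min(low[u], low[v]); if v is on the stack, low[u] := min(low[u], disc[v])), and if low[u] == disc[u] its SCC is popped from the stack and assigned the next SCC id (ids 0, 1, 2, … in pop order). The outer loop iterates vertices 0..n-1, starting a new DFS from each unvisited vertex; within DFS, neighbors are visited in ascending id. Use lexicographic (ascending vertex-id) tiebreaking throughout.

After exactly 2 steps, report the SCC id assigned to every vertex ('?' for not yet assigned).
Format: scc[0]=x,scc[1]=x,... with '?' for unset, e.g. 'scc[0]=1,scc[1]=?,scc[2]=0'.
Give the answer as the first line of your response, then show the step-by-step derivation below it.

scc[0]=?,scc[1]=?,scc[2]=?,scc[3]=?,scc[4]=?,scc[5]=?

step 1: low=(low[0]=0,low[1]=0,low[2]=?,low[3]=?,low[4]=?,low[5]=?); scc=(scc[0]=?,scc[1]=?,scc[2]=?,scc[3]=?,scc[4]=?,scc[5]=?)
step 2: low=(low[0]=0,low[1]=0,low[2]=0,low[3]=?,low[4]=?,low[5]=?); scc=(scc[0]=?,scc[1]=?,scc[2]=?,scc[3]=?,scc[4]=?,scc[5]=?)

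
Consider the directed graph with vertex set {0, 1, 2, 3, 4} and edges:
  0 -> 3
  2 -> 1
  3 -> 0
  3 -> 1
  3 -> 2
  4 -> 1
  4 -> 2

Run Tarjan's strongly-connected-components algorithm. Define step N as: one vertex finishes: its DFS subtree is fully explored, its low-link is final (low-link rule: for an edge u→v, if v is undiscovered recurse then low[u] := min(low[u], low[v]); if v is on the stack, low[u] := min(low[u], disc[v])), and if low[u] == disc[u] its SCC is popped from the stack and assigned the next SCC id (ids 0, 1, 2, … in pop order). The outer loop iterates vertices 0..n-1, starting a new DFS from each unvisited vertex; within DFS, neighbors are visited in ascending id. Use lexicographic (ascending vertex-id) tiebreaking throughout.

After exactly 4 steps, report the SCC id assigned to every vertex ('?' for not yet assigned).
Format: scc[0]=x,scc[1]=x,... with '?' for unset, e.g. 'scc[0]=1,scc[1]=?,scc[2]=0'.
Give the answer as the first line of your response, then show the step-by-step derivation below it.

scc[0]=2,scc[1]=0,scc[2]=1,scc[3]=2,scc[4]=?

step 1: low=(low[0]=0,low[1]=2,low[2]=?,low[3]=0,low[4]=?); scc=(scc[0]=?,scc[1]=0,scc[2]=?,scc[3]=?,scc[4]=?)
step 2: low=(low[0]=0,low[1]=2,low[2]=3,low[3]=0,low[4]=?); scc=(scc[0]=?,scc[1]=0,scc[2]=1,scc[3]=?,scc[4]=?)
step 3: low=(low[0]=0,low[1]=2,low[2]=3,low[3]=0,low[4]=?); scc=(scc[0]=?,scc[1]=0,scc[2]=1,scc[3]=?,scc[4]=?)
step 4: low=(low[0]=0,low[1]=2,low[2]=3,low[3]=0,low[4]=?); scc=(scc[0]=2,scc[1]=0,scc[2]=1,scc[3]=2,scc[4]=?)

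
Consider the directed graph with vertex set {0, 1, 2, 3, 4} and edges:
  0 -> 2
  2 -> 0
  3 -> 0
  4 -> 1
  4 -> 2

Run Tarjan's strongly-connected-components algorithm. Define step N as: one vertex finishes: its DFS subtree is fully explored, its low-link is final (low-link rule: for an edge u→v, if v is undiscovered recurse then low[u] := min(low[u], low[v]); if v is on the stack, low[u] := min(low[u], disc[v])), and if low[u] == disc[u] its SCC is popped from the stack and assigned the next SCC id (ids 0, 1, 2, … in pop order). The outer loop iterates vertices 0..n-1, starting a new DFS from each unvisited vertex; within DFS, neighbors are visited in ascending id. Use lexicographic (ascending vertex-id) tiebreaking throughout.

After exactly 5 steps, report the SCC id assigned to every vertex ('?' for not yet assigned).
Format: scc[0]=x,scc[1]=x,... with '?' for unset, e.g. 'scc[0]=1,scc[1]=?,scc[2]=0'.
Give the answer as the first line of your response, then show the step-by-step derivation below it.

scc[0]=0,scc[1]=1,scc[2]=0,scc[3]=2,scc[4]=3

step 1: low=(low[0]=0,low[1]=?,low[2]=0,low[3]=?,low[4]=?); scc=(scc[0]=?,scc[1]=?,scc[2]=?,scc[3]=?,scc[4]=?)
step 2: low=(low[0]=0,low[1]=?,low[2]=0,low[3]=?,low[4]=?); scc=(scc[0]=0,scc[1]=?,scc[2]=0,scc[3]=?,scc[4]=?)
step 3: low=(low[0]=0,low[1]=2,low[2]=0,low[3]=?,low[4]=?); scc=(scc[0]=0,scc[1]=1,scc[2]=0,scc[3]=?,scc[4]=?)
step 4: low=(low[0]=0,low[1]=2,low[2]=0,low[3]=3,low[4]=?); scc=(scc[0]=0,scc[1]=1,scc[2]=0,scc[3]=2,scc[4]=?)
step 5: low=(low[0]=0,low[1]=2,low[2]=0,low[3]=3,low[4]=4); scc=(scc[0]=0,scc[1]=1,scc[2]=0,scc[3]=2,scc[4]=3)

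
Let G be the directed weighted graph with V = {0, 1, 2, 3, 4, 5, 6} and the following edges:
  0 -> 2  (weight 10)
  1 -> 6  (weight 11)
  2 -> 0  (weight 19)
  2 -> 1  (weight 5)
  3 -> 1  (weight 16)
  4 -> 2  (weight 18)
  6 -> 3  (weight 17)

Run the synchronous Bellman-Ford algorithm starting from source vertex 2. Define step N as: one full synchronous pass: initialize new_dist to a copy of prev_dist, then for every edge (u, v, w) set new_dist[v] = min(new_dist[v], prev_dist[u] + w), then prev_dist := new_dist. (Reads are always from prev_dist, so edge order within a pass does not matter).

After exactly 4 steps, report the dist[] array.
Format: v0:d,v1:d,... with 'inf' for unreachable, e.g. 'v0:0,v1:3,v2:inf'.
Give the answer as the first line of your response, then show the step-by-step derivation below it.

v0:19,v1:5,v2:0,v3:33,v4:inf,v5:inf,v6:16

step 1: dist = v0:19,v1:5,v2:0,v3:inf,v4:inf,v5:inf,v6:inf
step 2: dist = v0:19,v1:5,v2:0,v3:inf,v4:inf,v5:inf,v6:16
step 3: dist = v0:19,v1:5,v2:0,v3:33,v4:inf,v5:inf,v6:16
step 4: dist = v0:19,v1:5,v2:0,v3:33,v4:inf,v5:inf,v6:16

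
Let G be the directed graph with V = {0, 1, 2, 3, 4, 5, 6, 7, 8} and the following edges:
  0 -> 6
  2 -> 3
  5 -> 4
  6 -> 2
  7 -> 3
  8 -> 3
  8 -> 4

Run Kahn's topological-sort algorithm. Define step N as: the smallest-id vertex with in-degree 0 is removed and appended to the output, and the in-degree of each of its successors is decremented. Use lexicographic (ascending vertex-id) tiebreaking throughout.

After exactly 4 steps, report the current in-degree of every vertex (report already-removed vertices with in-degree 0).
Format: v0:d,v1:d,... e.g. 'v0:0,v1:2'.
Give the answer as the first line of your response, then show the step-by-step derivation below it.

v0:0,v1:0,v2:0,v3:3,v4:1,v5:0,v6:0,v7:0,v8:0

step 1: output 0; order=[0]; indeg=(0,0,1,3,2,0,0,0,0)
step 2: output 1; order=[0,1]; indeg=(0,0,1,3,2,0,0,0,0)
step 3: output 5; order=[0,1,5]; indeg=(0,0,1,3,1,0,0,0,0)
step 4: output 6; order=[0,1,5,6]; indeg=(0,0,0,3,1,0,0,0,0)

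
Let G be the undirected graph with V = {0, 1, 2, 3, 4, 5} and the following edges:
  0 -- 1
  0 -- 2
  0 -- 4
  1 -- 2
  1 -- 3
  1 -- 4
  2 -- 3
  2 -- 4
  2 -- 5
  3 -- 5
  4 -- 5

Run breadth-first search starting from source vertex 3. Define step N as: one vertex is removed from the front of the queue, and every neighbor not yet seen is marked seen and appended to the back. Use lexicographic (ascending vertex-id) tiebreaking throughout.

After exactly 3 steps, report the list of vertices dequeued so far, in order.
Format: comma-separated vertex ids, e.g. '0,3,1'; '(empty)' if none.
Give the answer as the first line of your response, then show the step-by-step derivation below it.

3,1,2

step 1: dequeue 3; queue=[1,2,5]; order=3
step 2: dequeue 1; queue=[2,5,0,4]; order=3,1
step 3: dequeue 2; queue=[5,0,4]; order=3,1,2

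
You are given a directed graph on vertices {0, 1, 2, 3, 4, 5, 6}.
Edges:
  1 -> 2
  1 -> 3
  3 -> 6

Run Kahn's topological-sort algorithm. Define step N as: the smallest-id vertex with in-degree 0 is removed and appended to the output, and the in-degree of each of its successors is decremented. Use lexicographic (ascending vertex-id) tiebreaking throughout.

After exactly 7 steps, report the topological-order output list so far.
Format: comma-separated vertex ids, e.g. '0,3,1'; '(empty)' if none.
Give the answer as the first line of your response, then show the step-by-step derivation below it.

0,1,2,3,4,5,6

step 1: output 0; order=[0]; indeg=(0,0,1,1,0,0,1)
step 2: output 1; order=[0,1]; indeg=(0,0,0,0,0,0,1)
step 3: output 2; order=[0,1,2]; indeg=(0,0,0,0,0,0,1)
step 4: output 3; order=[0,1,2,3]; indeg=(0,0,0,0,0,0,0)
step 5: output 4; order=[0,1,2,3,4]; indeg=(0,0,0,0,0,0,0)
step 6: output 5; order=[0,1,2,3,4,5]; indeg=(0,0,0,0,0,0,0)
step 7: output 6; order=[0,1,2,3,4,5,6]; indeg=(0,0,0,0,0,0,0)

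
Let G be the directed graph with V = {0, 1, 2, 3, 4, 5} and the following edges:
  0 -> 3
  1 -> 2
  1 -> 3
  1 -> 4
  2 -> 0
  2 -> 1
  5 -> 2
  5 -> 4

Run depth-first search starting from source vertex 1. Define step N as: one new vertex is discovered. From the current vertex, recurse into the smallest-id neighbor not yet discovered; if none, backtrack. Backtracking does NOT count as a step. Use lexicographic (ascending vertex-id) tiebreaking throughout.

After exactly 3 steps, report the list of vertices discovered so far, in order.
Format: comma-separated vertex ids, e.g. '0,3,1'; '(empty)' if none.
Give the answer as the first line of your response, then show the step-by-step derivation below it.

1,2,0

step 1: discover 1; path=1; order=1
step 2: discover 2; path=1>2; order=1,2
step 3: discover 0; path=1>2>0; order=1,2,0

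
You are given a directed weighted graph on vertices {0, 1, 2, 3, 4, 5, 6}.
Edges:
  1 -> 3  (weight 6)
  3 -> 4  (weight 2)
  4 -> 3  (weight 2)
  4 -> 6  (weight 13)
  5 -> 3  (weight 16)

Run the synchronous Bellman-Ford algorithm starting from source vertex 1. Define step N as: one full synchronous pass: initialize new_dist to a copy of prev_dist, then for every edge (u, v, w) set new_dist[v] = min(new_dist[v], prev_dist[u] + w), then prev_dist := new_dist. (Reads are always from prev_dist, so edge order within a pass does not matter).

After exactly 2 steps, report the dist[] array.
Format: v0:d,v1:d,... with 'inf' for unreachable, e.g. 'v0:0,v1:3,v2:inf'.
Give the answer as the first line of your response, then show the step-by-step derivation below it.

v0:inf,v1:0,v2:inf,v3:6,v4:8,v5:inf,v6:inf

step 1: dist = v0:inf,v1:0,v2:inf,v3:6,v4:inf,v5:inf,v6:inf
step 2: dist = v0:inf,v1:0,v2:inf,v3:6,v4:8,v5:inf,v6:inf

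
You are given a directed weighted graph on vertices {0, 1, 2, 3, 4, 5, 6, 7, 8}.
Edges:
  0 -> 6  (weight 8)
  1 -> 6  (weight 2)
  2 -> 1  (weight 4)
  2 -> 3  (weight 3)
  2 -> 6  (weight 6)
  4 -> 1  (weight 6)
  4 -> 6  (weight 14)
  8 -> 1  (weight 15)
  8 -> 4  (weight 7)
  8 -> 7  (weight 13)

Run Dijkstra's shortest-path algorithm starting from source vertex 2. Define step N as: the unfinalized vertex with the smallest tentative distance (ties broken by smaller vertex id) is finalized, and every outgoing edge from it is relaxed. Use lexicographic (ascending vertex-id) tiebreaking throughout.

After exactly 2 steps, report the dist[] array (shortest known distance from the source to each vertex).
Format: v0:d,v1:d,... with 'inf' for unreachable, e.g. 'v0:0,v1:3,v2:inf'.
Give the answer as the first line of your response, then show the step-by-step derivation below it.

v0:inf,v1:4,v2:0,v3:3,v4:inf,v5:inf,v6:6,v7:inf,v8:inf

step 1: dist = v0:inf,v1:4,v2:0,v3:3,v4:inf,v5:inf,v6:6,v7:inf,v8:inf
step 2: dist = v0:inf,v1:4,v2:0,v3:3,v4:inf,v5:inf,v6:6,v7:inf,v8:inf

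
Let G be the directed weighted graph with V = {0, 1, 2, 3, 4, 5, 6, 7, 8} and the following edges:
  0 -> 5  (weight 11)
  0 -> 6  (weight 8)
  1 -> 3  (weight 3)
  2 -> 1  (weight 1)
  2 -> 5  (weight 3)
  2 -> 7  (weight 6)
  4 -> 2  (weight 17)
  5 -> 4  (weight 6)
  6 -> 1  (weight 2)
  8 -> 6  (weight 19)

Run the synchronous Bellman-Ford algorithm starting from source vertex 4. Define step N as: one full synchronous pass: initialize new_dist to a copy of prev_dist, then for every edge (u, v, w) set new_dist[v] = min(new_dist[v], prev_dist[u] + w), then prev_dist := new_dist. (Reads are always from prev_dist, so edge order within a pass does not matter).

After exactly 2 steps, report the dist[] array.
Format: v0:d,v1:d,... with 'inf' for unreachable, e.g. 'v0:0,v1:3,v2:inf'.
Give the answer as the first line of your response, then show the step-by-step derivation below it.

v0:inf,v1:18,v2:17,v3:inf,v4:0,v5:20,v6:inf,v7:23,v8:inf

step 1: dist = v0:inf,v1:inf,v2:17,v3:inf,v4:0,v5:inf,v6:inf,v7:inf,v8:inf
step 2: dist = v0:inf,v1:18,v2:17,v3:inf,v4:0,v5:20,v6:inf,v7:23,v8:inf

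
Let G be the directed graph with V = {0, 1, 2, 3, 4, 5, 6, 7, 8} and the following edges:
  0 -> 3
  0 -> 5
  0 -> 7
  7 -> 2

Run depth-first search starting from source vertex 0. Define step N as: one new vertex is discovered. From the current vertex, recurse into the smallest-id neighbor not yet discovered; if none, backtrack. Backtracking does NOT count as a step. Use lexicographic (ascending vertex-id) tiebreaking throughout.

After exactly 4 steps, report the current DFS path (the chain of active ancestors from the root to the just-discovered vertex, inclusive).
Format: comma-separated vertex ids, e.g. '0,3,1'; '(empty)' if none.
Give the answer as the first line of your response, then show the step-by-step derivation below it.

0,7

step 1: discover 0; path=0; order=0
step 2: discover 3; path=0>3; order=0,3
step 3: discover 5; path=0>5; order=0,3,5
step 4: discover 7; path=0>7; order=0,3,5,7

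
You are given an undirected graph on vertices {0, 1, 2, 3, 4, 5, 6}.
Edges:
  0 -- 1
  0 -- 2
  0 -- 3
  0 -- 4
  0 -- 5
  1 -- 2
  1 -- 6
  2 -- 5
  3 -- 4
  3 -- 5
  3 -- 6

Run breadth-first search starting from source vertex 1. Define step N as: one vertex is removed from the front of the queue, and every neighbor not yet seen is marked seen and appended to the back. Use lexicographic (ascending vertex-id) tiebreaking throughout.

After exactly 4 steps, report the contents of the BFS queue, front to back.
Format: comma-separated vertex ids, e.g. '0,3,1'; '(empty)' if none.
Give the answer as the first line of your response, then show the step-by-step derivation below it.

3,4,5

step 1: dequeue 1; queue=[0,2,6]; order=1
step 2: dequeue 0; queue=[2,6,3,4,5]; order=1,0
step 3: dequeue 2; queue=[6,3,4,5]; order=1,0,2
step 4: dequeue 6; queue=[3,4,5]; order=1,0,2,6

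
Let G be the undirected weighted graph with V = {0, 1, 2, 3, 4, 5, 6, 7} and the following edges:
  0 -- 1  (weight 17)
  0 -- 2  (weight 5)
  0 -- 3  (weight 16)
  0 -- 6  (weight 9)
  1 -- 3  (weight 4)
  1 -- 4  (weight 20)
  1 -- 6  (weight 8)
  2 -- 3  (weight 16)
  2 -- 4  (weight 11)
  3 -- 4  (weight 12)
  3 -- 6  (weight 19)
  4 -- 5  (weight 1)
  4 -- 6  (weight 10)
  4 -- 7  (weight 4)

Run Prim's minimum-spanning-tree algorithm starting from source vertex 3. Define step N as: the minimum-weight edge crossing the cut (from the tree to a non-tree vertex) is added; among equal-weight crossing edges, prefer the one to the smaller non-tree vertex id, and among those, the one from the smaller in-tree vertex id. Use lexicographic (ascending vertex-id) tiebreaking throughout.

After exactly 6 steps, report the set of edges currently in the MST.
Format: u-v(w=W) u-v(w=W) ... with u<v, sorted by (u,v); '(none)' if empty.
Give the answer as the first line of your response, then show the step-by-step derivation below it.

0-2(w=5) 0-6(w=9) 1-3(w=4) 1-6(w=8) 4-5(w=1) 4-6(w=10)

step 1: add edge 1-3 (w=4); MST = {1-3(w=4)}
step 2: add edge 1-6 (w=8); MST = {1-3(w=4) 1-6(w=8)}
step 3: add edge 0-6 (w=9); MST = {0-6(w=9) 1-3(w=4) 1-6(w=8)}
step 4: add edge 0-2 (w=5); MST = {0-2(w=5) 0-6(w=9) 1-3(w=4) 1-6(w=8)}
step 5: add edge 4-6 (w=10); MST = {0-2(w=5) 0-6(w=9) 1-3(w=4) 1-6(w=8) 4-6(w=10)}
step 6: add edge 4-5 (w=1); MST = {0-2(w=5) 0-6(w=9) 1-3(w=4) 1-6(w=8) 4-5(w=1) 4-6(w=10)}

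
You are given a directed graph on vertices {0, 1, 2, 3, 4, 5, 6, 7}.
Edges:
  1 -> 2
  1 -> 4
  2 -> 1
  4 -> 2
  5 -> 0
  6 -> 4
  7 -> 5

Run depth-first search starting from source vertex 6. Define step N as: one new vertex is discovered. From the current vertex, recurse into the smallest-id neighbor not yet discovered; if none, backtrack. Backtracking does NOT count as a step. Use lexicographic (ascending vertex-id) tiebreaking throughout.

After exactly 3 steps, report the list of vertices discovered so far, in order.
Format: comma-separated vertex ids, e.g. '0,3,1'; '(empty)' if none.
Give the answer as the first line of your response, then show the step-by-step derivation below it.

6,4,2

step 1: discover 6; path=6; order=6
step 2: discover 4; path=6>4; order=6,4
step 3: discover 2; path=6>4>2; order=6,4,2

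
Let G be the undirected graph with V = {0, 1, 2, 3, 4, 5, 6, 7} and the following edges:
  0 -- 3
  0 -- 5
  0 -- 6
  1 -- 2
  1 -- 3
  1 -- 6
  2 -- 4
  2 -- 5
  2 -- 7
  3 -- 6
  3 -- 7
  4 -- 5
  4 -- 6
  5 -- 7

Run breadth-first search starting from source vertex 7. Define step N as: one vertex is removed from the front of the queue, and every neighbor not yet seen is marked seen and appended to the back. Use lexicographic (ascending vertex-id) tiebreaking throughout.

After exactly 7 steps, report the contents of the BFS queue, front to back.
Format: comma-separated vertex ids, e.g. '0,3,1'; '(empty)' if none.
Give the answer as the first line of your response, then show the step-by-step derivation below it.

6

step 1: dequeue 7; queue=[2,3,5]; order=7
step 2: dequeue 2; queue=[3,5,1,4]; order=7,2
step 3: dequeue 3; queue=[5,1,4,0,6]; order=7,2,3
step 4: dequeue 5; queue=[1,4,0,6]; order=7,2,3,5
step 5: dequeue 1; queue=[4,0,6]; order=7,2,3,5,1
step 6: dequeue 4; queue=[0,6]; order=7,2,3,5,1,4
step 7: dequeue 0; queue=[6]; order=7,2,3,5,1,4,0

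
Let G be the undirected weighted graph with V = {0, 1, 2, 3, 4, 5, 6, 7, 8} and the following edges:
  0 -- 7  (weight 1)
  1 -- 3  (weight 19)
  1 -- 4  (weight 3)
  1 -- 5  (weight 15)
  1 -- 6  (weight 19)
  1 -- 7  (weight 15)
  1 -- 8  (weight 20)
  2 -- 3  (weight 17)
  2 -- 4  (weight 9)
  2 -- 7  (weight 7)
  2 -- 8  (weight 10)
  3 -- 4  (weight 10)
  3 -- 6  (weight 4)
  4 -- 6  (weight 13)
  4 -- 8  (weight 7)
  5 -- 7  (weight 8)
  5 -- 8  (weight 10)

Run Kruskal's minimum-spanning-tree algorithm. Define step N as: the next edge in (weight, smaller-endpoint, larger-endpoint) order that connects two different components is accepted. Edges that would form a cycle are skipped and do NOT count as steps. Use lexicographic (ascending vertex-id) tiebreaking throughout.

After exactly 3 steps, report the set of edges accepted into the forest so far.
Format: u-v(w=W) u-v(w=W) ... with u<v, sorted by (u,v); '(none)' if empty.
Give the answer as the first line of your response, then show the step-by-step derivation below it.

0-7(w=1) 1-4(w=3) 3-6(w=4)

step 1: add edge 0-7 (w=1); MST = {0-7(w=1)}
step 2: add edge 1-4 (w=3); MST = {0-7(w=1) 1-4(w=3)}
step 3: add edge 3-6 (w=4); MST = {0-7(w=1) 1-4(w=3) 3-6(w=4)}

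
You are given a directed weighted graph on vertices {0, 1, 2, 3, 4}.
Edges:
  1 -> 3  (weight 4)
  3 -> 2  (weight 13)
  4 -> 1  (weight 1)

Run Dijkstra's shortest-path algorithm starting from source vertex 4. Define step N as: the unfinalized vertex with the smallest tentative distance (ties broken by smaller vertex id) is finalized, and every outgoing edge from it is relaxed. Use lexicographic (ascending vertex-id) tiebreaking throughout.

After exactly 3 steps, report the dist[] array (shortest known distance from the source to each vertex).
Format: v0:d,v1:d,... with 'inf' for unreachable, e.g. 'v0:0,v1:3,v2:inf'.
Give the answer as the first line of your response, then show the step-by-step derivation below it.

v0:inf,v1:1,v2:18,v3:5,v4:0

step 1: dist = v0:inf,v1:1,v2:inf,v3:inf,v4:0
step 2: dist = v0:inf,v1:1,v2:inf,v3:5,v4:0
step 3: dist = v0:inf,v1:1,v2:18,v3:5,v4:0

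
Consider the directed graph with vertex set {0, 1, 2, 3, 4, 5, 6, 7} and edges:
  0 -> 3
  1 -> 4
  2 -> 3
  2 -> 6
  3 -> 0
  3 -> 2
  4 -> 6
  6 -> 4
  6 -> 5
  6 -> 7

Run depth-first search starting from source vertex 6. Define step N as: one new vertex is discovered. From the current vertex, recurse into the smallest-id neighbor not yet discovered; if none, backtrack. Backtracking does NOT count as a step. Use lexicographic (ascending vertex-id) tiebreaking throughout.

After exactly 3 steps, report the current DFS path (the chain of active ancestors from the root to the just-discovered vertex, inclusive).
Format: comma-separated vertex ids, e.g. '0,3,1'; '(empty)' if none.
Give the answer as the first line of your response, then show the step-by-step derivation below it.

6,5

step 1: discover 6; path=6; order=6
step 2: discover 4; path=6>4; order=6,4
step 3: discover 5; path=6>5; order=6,4,5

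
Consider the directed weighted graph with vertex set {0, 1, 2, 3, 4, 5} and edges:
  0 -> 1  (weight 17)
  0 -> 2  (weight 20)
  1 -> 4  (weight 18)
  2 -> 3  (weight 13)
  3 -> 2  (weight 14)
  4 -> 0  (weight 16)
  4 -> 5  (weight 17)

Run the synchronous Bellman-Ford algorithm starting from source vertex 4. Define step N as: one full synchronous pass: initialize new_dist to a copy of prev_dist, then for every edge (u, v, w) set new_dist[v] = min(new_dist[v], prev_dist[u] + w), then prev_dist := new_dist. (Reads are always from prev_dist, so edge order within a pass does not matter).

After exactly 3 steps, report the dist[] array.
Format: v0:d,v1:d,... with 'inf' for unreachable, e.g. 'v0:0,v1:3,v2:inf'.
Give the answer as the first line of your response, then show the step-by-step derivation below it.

v0:16,v1:33,v2:36,v3:49,v4:0,v5:17

step 1: dist = v0:16,v1:inf,v2:inf,v3:inf,v4:0,v5:17
step 2: dist = v0:16,v1:33,v2:36,v3:inf,v4:0,v5:17
step 3: dist = v0:16,v1:33,v2:36,v3:49,v4:0,v5:17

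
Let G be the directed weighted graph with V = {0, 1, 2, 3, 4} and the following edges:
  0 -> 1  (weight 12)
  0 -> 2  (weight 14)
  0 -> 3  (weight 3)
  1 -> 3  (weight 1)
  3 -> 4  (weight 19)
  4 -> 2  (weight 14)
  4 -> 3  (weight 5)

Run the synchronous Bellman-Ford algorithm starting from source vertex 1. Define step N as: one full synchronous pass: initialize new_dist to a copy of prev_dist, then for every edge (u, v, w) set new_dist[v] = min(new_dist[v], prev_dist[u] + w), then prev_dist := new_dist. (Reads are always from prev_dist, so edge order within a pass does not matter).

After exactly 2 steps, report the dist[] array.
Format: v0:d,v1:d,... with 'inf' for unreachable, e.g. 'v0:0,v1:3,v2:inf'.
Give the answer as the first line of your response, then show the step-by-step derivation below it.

v0:inf,v1:0,v2:inf,v3:1,v4:20

step 1: dist = v0:inf,v1:0,v2:inf,v3:1,v4:inf
step 2: dist = v0:inf,v1:0,v2:inf,v3:1,v4:20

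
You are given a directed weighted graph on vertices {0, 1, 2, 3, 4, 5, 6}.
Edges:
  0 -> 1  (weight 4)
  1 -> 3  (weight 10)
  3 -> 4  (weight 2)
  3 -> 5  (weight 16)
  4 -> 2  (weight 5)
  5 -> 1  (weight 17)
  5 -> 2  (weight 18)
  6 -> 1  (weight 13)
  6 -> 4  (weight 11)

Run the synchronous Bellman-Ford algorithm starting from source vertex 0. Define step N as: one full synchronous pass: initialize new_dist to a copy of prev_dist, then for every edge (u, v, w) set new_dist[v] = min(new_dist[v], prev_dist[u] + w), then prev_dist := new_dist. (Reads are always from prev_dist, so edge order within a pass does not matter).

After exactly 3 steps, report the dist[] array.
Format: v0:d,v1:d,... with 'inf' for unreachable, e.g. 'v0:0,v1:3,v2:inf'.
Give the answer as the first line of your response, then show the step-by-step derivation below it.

v0:0,v1:4,v2:inf,v3:14,v4:16,v5:30,v6:inf

step 1: dist = v0:0,v1:4,v2:inf,v3:inf,v4:inf,v5:inf,v6:inf
step 2: dist = v0:0,v1:4,v2:inf,v3:14,v4:inf,v5:inf,v6:inf
step 3: dist = v0:0,v1:4,v2:inf,v3:14,v4:16,v5:30,v6:inf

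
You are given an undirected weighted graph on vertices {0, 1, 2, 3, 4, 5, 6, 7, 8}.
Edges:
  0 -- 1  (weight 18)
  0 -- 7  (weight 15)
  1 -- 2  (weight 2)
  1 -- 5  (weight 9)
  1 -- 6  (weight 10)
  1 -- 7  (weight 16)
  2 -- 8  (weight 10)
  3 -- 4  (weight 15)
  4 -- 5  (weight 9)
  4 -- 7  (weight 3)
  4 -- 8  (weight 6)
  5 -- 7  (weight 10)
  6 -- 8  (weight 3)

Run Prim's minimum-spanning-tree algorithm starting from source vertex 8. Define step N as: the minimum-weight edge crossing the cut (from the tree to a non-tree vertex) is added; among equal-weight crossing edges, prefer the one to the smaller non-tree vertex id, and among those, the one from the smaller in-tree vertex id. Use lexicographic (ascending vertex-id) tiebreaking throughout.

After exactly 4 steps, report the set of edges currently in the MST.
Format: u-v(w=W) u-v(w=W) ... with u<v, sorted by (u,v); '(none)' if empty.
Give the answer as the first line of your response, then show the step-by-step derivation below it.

4-5(w=9) 4-7(w=3) 4-8(w=6) 6-8(w=3)

step 1: add edge 6-8 (w=3); MST = {6-8(w=3)}
step 2: add edge 4-8 (w=6); MST = {4-8(w=6) 6-8(w=3)}
step 3: add edge 4-7 (w=3); MST = {4-7(w=3) 4-8(w=6) 6-8(w=3)}
step 4: add edge 4-5 (w=9); MST = {4-5(w=9) 4-7(w=3) 4-8(w=6) 6-8(w=3)}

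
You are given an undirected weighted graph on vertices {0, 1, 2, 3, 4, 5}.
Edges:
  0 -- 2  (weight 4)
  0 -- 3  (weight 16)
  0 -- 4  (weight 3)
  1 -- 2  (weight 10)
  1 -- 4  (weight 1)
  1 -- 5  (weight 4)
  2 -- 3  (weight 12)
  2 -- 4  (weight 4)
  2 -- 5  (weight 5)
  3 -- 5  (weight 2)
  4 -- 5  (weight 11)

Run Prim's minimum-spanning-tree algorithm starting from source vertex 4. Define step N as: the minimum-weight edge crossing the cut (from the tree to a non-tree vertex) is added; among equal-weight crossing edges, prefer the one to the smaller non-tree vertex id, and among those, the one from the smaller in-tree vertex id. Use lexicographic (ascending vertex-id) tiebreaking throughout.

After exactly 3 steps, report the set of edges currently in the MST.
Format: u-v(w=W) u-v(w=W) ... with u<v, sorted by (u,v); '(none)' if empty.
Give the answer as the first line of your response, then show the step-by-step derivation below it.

0-2(w=4) 0-4(w=3) 1-4(w=1)

step 1: add edge 1-4 (w=1); MST = {1-4(w=1)}
step 2: add edge 0-4 (w=3); MST = {0-4(w=3) 1-4(w=1)}
step 3: add edge 0-2 (w=4); MST = {0-2(w=4) 0-4(w=3) 1-4(w=1)}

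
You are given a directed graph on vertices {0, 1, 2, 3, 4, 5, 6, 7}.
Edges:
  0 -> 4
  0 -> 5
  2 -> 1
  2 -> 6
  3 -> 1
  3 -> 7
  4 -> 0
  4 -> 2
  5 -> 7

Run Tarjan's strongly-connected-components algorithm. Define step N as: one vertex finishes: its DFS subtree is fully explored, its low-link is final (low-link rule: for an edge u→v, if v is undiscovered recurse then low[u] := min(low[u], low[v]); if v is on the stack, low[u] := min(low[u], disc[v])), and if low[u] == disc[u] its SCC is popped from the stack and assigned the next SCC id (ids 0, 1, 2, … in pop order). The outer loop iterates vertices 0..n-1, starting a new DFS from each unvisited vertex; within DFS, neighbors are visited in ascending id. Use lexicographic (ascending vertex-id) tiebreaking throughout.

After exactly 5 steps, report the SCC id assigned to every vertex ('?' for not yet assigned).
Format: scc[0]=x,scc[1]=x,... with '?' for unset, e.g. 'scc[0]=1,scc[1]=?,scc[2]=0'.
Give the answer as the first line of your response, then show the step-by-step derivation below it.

scc[0]=?,scc[1]=0,scc[2]=2,scc[3]=?,scc[4]=?,scc[5]=?,scc[6]=1,scc[7]=3

step 1: low=(low[0]=0,low[1]=3,low[2]=2,low[3]=?,low[4]=0,low[5]=?,low[6]=?,low[7]=?); scc=(scc[0]=?,scc[1]=0,scc[2]=?,scc[3]=?,scc[4]=?,scc[5]=?,scc[6]=?,scc[7]=?)
step 2: low=(low[0]=0,low[1]=3,low[2]=2,low[3]=?,low[4]=0,low[5]=?,low[6]=4,low[7]=?); scc=(scc[0]=?,scc[1]=0,scc[2]=?,scc[3]=?,scc[4]=?,scc[5]=?,scc[6]=1,scc[7]=?)
step 3: low=(low[0]=0,low[1]=3,low[2]=2,low[3]=?,low[4]=0,low[5]=?,low[6]=4,low[7]=?); scc=(scc[0]=?,scc[1]=0,scc[2]=2,scc[3]=?,scc[4]=?,scc[5]=?,scc[6]=1,scc[7]=?)
step 4: low=(low[0]=0,low[1]=3,low[2]=2,low[3]=?,low[4]=0,low[5]=?,low[6]=4,low[7]=?); scc=(scc[0]=?,scc[1]=0,scc[2]=2,scc[3]=?,scc[4]=?,scc[5]=?,scc[6]=1,scc[7]=?)
step 5: low=(low[0]=0,low[1]=3,low[2]=2,low[3]=?,low[4]=0,low[5]=5,low[6]=4,low[7]=6); scc=(scc[0]=?,scc[1]=0,scc[2]=2,scc[3]=?,scc[4]=?,scc[5]=?,scc[6]=1,scc[7]=3)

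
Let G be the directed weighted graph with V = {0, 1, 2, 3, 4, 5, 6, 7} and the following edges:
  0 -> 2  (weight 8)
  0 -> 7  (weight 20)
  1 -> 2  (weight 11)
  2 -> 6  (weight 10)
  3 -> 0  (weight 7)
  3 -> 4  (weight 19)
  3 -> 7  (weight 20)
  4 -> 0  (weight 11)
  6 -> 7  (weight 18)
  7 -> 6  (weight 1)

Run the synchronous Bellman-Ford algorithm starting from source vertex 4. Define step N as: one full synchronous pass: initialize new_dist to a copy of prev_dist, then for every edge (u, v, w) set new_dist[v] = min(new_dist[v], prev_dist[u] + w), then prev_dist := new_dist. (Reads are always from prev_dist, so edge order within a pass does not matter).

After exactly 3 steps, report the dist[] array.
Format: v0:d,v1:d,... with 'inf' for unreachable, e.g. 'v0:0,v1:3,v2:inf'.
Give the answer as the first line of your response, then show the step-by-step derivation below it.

v0:11,v1:inf,v2:19,v3:inf,v4:0,v5:inf,v6:29,v7:31

step 1: dist = v0:11,v1:inf,v2:inf,v3:inf,v4:0,v5:inf,v6:inf,v7:inf
step 2: dist = v0:11,v1:inf,v2:19,v3:inf,v4:0,v5:inf,v6:inf,v7:31
step 3: dist = v0:11,v1:inf,v2:19,v3:inf,v4:0,v5:inf,v6:29,v7:31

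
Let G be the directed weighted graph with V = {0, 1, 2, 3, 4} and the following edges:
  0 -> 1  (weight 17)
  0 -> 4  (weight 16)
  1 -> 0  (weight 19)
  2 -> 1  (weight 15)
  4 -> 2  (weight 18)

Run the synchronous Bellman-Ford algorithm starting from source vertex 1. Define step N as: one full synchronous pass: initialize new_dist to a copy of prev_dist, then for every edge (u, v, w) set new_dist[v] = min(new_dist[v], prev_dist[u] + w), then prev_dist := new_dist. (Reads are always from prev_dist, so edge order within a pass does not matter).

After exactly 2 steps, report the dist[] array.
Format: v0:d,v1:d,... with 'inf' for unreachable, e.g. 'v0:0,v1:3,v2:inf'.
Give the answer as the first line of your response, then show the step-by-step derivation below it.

v0:19,v1:0,v2:inf,v3:inf,v4:35

step 1: dist = v0:19,v1:0,v2:inf,v3:inf,v4:inf
step 2: dist = v0:19,v1:0,v2:inf,v3:inf,v4:35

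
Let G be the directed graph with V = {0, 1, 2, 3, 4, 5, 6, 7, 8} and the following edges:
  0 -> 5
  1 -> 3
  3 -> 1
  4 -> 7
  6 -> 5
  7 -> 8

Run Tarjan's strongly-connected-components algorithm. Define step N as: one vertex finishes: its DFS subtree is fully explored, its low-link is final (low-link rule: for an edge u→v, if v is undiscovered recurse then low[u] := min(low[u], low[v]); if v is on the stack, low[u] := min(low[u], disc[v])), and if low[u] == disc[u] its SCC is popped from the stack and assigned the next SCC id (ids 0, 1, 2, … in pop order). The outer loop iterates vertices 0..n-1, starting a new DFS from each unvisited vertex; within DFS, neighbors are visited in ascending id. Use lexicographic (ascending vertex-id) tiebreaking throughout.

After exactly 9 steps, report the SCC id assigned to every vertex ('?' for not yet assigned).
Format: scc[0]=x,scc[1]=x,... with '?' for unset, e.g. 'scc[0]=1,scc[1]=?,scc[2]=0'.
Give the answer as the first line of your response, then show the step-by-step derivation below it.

scc[0]=1,scc[1]=2,scc[2]=3,scc[3]=2,scc[4]=6,scc[5]=0,scc[6]=7,scc[7]=5,scc[8]=4

step 1: low=(low[0]=0,low[1]=?,low[2]=?,low[3]=?,low[4]=?,low[5]=1,low[6]=?,low[7]=?,low[8]=?); scc=(scc[0]=?,scc[1]=?,scc[2]=?,scc[3]=?,scc[4]=?,scc[5]=0,scc[6]=?,scc[7]=?,scc[8]=?)
step 2: low=(low[0]=0,low[1]=?,low[2]=?,low[3]=?,low[4]=?,low[5]=1,low[6]=?,low[7]=?,low[8]=?); scc=(scc[0]=1,scc[1]=?,scc[2]=?,scc[3]=?,scc[4]=?,scc[5]=0,scc[6]=?,scc[7]=?,scc[8]=?)
step 3: low=(low[0]=0,low[1]=2,low[2]=?,low[3]=2,low[4]=?,low[5]=1,low[6]=?,low[7]=?,low[8]=?); scc=(scc[0]=1,scc[1]=?,scc[2]=?,scc[3]=?,scc[4]=?,scc[5]=0,scc[6]=?,scc[7]=?,scc[8]=?)
step 4: low=(low[0]=0,low[1]=2,low[2]=?,low[3]=2,low[4]=?,low[5]=1,low[6]=?,low[7]=?,low[8]=?); scc=(scc[0]=1,scc[1]=2,scc[2]=?,scc[3]=2,scc[4]=?,scc[5]=0,scc[6]=?,scc[7]=?,scc[8]=?)
step 5: low=(low[0]=0,low[1]=2,low[2]=4,low[3]=2,low[4]=?,low[5]=1,low[6]=?,low[7]=?,low[8]=?); scc=(scc[0]=1,scc[1]=2,scc[2]=3,scc[3]=2,scc[4]=?,scc[5]=0,scc[6]=?,scc[7]=?,scc[8]=?)
step 6: low=(low[0]=0,low[1]=2,low[2]=4,low[3]=2,low[4]=5,low[5]=1,low[6]=?,low[7]=6,low[8]=7); scc=(scc[0]=1,scc[1]=2,scc[2]=3,scc[3]=2,scc[4]=?,scc[5]=0,scc[6]=?,scc[7]=?,scc[8]=4)
step 7: low=(low[0]=0,low[1]=2,low[2]=4,low[3]=2,low[4]=5,low[5]=1,low[6]=?,low[7]=6,low[8]=7); scc=(scc[0]=1,scc[1]=2,scc[2]=3,scc[3]=2,scc[4]=?,scc[5]=0,scc[6]=?,scc[7]=5,scc[8]=4)
step 8: low=(low[0]=0,low[1]=2,low[2]=4,low[3]=2,low[4]=5,low[5]=1,low[6]=?,low[7]=6,low[8]=7); scc=(scc[0]=1,scc[1]=2,scc[2]=3,scc[3]=2,scc[4]=6,scc[5]=0,scc[6]=?,scc[7]=5,scc[8]=4)
step 9: low=(low[0]=0,low[1]=2,low[2]=4,low[3]=2,low[4]=5,low[5]=1,low[6]=8,low[7]=6,low[8]=7); scc=(scc[0]=1,scc[1]=2,scc[2]=3,scc[3]=2,scc[4]=6,scc[5]=0,scc[6]=7,scc[7]=5,scc[8]=4)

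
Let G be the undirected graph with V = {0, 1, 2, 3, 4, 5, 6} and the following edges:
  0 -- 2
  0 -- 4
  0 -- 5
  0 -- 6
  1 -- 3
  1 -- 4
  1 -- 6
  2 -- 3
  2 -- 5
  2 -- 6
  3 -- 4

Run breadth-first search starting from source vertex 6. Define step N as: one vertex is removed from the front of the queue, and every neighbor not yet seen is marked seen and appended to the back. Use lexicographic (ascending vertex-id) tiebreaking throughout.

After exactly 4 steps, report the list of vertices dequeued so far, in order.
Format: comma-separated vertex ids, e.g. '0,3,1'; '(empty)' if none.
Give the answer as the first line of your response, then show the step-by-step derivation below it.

6,0,1,2

step 1: dequeue 6; queue=[0,1,2]; order=6
step 2: dequeue 0; queue=[1,2,4,5]; order=6,0
step 3: dequeue 1; queue=[2,4,5,3]; order=6,0,1
step 4: dequeue 2; queue=[4,5,3]; order=6,0,1,2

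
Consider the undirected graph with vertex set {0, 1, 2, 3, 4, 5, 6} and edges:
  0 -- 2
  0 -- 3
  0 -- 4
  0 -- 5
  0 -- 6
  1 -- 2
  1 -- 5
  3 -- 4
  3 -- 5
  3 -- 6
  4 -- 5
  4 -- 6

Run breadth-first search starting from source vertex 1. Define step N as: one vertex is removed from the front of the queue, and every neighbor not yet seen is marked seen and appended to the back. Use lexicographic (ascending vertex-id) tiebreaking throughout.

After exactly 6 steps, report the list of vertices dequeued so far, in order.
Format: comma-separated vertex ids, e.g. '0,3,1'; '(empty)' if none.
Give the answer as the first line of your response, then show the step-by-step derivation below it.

1,2,5,0,3,4

step 1: dequeue 1; queue=[2,5]; order=1
step 2: dequeue 2; queue=[5,0]; order=1,2
step 3: dequeue 5; queue=[0,3,4]; order=1,2,5
step 4: dequeue 0; queue=[3,4,6]; order=1,2,5,0
step 5: dequeue 3; queue=[4,6]; order=1,2,5,0,3
step 6: dequeue 4; queue=[6]; order=1,2,5,0,3,4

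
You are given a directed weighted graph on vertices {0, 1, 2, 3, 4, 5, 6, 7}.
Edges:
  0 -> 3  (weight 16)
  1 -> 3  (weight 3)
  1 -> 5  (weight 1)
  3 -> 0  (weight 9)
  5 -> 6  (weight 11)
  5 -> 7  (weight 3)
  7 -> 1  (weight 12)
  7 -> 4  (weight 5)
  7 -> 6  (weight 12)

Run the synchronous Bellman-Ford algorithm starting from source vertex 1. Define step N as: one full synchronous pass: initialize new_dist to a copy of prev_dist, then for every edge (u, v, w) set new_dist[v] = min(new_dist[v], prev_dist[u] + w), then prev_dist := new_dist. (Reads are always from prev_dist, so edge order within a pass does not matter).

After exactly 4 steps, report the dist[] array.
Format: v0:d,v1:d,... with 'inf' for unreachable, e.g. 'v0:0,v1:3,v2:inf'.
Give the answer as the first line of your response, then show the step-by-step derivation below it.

v0:12,v1:0,v2:inf,v3:3,v4:9,v5:1,v6:12,v7:4

step 1: dist = v0:inf,v1:0,v2:inf,v3:3,v4:inf,v5:1,v6:inf,v7:inf
step 2: dist = v0:12,v1:0,v2:inf,v3:3,v4:inf,v5:1,v6:12,v7:4
step 3: dist = v0:12,v1:0,v2:inf,v3:3,v4:9,v5:1,v6:12,v7:4
step 4: dist = v0:12,v1:0,v2:inf,v3:3,v4:9,v5:1,v6:12,v7:4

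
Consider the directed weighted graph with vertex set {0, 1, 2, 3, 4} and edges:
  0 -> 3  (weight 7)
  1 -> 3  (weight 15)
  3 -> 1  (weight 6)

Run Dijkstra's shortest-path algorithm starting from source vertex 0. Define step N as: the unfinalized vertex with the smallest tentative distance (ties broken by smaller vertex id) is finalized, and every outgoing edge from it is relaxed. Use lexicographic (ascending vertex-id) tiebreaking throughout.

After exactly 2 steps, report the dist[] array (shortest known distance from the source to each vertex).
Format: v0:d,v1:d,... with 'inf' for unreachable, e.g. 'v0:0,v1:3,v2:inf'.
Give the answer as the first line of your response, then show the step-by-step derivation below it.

v0:0,v1:13,v2:inf,v3:7,v4:inf

step 1: dist = v0:0,v1:inf,v2:inf,v3:7,v4:inf
step 2: dist = v0:0,v1:13,v2:inf,v3:7,v4:inf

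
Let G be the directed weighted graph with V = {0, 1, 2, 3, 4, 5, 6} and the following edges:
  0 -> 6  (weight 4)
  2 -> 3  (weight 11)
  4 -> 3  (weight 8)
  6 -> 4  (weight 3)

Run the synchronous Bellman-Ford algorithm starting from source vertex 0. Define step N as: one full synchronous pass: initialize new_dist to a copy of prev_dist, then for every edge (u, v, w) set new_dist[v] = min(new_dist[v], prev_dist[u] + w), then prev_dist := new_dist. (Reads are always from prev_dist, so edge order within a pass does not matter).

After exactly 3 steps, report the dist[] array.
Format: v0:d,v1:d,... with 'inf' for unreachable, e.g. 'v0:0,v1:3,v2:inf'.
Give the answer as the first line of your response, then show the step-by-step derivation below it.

v0:0,v1:inf,v2:inf,v3:15,v4:7,v5:inf,v6:4

step 1: dist = v0:0,v1:inf,v2:inf,v3:inf,v4:inf,v5:inf,v6:4
step 2: dist = v0:0,v1:inf,v2:inf,v3:inf,v4:7,v5:inf,v6:4
step 3: dist = v0:0,v1:inf,v2:inf,v3:15,v4:7,v5:inf,v6:4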